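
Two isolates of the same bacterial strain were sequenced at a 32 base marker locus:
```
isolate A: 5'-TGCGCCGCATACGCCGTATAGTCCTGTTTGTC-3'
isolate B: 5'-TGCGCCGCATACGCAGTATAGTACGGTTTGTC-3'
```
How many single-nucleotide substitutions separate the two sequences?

Mismatches (1-based): position 15: C→A; position 23: C→A; position 25: T→G.

3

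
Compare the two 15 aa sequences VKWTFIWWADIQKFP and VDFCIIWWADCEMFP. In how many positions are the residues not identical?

The sequences differ at positions 2, 3, 4, 5, 11, 12, 13 (1-based) — 7 in total.

7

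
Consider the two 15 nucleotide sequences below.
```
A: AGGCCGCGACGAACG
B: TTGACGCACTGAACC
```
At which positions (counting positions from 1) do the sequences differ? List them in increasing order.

1, 2, 4, 8, 9, 10, 15

Differences at position 1 (A→T), position 2 (G→T), position 4 (C→A), position 8 (G→A), position 9 (A→C), position 10 (C→T), position 15 (G→C).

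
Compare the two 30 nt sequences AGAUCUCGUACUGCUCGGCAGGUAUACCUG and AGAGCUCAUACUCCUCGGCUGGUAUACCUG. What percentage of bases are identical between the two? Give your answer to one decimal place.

86.7%

Mismatches at positions 4, 8, 13, 20 (1-based): 4 of 30.
Identical positions: 26/30 = 86.67% → 86.7%.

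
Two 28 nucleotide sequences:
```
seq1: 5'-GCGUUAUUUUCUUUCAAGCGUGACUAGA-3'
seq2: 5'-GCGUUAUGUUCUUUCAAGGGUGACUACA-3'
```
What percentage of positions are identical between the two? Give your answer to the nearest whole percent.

89%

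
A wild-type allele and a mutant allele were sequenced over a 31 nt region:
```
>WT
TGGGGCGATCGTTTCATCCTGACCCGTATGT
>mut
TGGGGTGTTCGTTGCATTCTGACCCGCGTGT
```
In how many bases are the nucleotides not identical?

6

The sequences differ at bases 6, 8, 14, 18, 27, 28 (1-based) — 6 in total.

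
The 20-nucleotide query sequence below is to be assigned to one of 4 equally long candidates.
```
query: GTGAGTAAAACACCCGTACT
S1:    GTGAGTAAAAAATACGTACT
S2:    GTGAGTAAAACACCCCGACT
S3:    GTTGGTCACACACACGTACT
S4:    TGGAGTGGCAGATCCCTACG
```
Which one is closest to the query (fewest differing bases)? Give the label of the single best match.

Hamming distances to query — S1: 3; S2: 2; S3: 5; S4: 9.
Smallest is S2 with 2 mismatches.

S2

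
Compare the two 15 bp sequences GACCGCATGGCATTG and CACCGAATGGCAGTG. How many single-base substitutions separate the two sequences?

Comparing position by position, 3 bases differ: 1 (G/C), 6 (C/A), 13 (T/G).

3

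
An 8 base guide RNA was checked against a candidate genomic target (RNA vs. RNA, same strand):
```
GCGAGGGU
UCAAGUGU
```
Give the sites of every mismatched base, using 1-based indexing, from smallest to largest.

1, 3, 6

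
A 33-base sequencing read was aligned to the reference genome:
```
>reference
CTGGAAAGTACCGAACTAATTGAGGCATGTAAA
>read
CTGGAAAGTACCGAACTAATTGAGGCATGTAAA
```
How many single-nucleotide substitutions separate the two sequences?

The two sequences are identical at every position.

0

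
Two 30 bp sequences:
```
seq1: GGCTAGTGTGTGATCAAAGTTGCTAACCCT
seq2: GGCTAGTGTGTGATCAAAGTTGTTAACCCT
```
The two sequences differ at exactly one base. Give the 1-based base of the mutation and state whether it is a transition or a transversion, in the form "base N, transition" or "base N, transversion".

Base 23 changes C→T. C is a pyrimidine and T is a pyrimidine, so this is a transition.

base 23, transition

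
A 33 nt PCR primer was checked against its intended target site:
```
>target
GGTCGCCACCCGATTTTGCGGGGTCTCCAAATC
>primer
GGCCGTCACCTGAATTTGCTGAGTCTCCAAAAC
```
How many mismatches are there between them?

7

Comparing position by position, 7 sites differ: 3 (T/C), 6 (C/T), 11 (C/T), 14 (T/A), 20 (G/T), 22 (G/A), 32 (T/A).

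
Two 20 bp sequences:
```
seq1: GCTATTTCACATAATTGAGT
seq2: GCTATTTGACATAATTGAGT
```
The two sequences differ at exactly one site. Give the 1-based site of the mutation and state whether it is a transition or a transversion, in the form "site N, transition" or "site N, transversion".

site 8, transversion

Site 8 changes C→G. C is a pyrimidine and G is a purine, so this is a transversion.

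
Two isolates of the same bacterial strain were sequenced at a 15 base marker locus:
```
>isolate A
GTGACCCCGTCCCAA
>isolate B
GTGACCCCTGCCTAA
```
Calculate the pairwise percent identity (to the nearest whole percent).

80%

Mismatches at positions 9, 10, 13 (1-based): 3 of 15.
Identical positions: 12/15 = 80% → 80%.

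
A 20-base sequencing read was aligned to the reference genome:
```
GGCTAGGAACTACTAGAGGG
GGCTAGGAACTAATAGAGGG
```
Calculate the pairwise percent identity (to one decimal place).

Mismatch at position 13 (1-based): 1 of 20.
Identical positions: 19/20 = 95% → 95.0%.

95.0%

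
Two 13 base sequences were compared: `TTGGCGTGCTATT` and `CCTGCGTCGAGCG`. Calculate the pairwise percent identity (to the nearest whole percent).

31%

Mismatches at positions 1, 2, 3, 8, 9, 10, 11, 12, 13 (1-based): 9 of 13.
Identical positions: 4/13 = 30.77% → 31%.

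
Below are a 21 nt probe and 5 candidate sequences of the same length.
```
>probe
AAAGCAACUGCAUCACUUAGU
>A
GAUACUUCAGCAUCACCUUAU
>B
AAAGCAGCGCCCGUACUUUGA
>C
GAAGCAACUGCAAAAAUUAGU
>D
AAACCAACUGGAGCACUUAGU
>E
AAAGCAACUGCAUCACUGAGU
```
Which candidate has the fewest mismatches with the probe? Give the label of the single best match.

Hamming distances to probe — A: 9; B: 8; C: 4; D: 3; E: 1.
Smallest is E with 1 mismatch.

E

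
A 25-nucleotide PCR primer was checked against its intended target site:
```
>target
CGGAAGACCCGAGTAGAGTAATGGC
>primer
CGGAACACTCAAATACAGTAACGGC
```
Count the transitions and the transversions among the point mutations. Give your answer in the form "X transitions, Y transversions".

Transitions (purine↔purine or pyrimidine↔pyrimidine): 9 C→T, 11 G→A, 13 G→A, 22 T→C.
Transversions (purine↔pyrimidine): 6 G→C, 16 G→C.

4 transitions, 2 transversions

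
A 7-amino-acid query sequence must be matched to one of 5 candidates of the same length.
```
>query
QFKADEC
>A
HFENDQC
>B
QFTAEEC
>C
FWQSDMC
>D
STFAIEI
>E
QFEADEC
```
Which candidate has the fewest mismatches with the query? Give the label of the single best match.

A differs at 4 residues; B differs at 2 residues; C differs at 5 residues; D differs at 5 residues; E differs at 1 residue. The closest is E.

E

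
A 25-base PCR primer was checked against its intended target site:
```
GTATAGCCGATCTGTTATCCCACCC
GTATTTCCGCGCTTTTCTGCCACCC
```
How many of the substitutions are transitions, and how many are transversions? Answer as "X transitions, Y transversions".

0 transitions, 7 transversions

Transitions (purine↔purine or pyrimidine↔pyrimidine): none.
Transversions (purine↔pyrimidine): 5 A→T, 6 G→T, 10 A→C, 11 T→G, 14 G→T, 17 A→C, 19 C→G.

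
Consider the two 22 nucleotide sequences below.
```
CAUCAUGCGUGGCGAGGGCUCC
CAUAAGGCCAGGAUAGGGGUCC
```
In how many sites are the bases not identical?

7

Mismatches (1-based): site 4: C→A; site 6: U→G; site 9: G→C; site 10: U→A; site 13: C→A; site 14: G→U; site 19: C→G.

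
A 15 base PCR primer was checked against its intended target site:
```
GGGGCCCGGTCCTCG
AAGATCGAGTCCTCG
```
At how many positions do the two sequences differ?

Mismatches (1-based): position 1: G→A; position 2: G→A; position 4: G→A; position 5: C→T; position 7: C→G; position 8: G→A.

6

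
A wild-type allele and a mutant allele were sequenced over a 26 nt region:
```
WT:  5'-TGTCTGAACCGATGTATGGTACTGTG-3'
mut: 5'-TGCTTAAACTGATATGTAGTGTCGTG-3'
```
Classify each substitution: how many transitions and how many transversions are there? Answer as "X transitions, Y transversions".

Transitions (purine↔purine or pyrimidine↔pyrimidine): 3 T→C, 4 C→T, 6 G→A, 10 C→T, 14 G→A, 16 A→G, 18 G→A, 21 A→G, 22 C→T, 23 T→C.
Transversions (purine↔pyrimidine): none.

10 transitions, 0 transversions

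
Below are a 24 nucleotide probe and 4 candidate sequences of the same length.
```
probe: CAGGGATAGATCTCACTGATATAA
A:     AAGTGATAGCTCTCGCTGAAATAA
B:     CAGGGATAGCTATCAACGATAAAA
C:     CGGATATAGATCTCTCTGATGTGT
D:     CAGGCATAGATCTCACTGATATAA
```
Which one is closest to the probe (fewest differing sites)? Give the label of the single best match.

D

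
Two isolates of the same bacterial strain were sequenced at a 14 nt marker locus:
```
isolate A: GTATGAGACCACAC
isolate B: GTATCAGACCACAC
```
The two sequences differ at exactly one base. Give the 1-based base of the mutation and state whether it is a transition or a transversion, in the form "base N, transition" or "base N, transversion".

Base 5 changes G→C. G is a purine and C is a pyrimidine, so this is a transversion.

base 5, transversion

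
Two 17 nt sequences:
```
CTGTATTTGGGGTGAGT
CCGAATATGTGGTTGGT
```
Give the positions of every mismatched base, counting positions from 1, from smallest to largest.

2, 4, 7, 10, 14, 15

Scanning 1-based: 2: T/C; 4: T/A; 7: T/A; 10: G/T; 14: G/T; 15: A/G.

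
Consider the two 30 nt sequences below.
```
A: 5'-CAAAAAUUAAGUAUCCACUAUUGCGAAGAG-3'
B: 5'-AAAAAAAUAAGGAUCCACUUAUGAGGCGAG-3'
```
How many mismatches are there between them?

The sequences differ at sites 1, 7, 12, 20, 21, 24, 26, 27 (1-based) — 8 in total.

8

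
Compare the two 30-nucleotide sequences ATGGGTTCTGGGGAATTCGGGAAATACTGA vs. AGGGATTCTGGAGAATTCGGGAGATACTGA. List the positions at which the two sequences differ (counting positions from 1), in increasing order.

Differences at position 2 (T→G), position 5 (G→A), position 12 (G→A), position 23 (A→G).

2, 5, 12, 23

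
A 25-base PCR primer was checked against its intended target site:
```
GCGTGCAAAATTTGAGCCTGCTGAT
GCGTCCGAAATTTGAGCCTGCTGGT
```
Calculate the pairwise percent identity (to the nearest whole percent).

88%

3 positions differ (5, 7, 24), so 22 of 25 match: 22/25 = 88%.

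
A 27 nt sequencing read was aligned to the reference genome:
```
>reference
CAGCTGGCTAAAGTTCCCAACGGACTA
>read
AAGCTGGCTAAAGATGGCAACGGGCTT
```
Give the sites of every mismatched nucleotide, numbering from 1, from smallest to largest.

Differences at site 1 (C→A), site 14 (T→A), site 16 (C→G), site 17 (C→G), site 24 (A→G), site 27 (A→T).

1, 14, 16, 17, 24, 27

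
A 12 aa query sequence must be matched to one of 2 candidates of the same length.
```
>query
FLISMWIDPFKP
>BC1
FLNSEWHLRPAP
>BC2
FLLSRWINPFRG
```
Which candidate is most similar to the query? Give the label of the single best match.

Hamming distances to query — BC1: 7; BC2: 5.
Smallest is BC2 with 5 mismatches.

BC2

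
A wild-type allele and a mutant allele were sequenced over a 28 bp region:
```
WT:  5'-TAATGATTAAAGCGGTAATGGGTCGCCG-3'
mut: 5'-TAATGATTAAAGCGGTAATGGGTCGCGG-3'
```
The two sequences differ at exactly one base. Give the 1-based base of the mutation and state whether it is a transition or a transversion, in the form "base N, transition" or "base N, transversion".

base 27, transversion

Base 27 changes C→G. C is a pyrimidine and G is a purine, so this is a transversion.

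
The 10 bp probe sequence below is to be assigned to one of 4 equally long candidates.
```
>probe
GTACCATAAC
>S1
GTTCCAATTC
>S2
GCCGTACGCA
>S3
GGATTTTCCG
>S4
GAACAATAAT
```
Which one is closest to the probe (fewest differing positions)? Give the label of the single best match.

S1 differs at 4 positions; S2 differs at 8 positions; S3 differs at 7 positions; S4 differs at 3 positions. The closest is S4.

S4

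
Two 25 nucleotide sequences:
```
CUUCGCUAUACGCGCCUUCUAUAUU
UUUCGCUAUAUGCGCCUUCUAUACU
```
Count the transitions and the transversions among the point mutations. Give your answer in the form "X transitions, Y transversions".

3 transitions, 0 transversions

Transitions (purine↔purine or pyrimidine↔pyrimidine): 1 C→U, 11 C→U, 24 U→C.
Transversions (purine↔pyrimidine): none.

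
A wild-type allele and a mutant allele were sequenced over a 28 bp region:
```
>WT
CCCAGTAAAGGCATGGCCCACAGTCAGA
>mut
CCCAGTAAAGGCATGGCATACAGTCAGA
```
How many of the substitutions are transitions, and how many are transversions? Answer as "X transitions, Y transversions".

1 transition, 1 transversion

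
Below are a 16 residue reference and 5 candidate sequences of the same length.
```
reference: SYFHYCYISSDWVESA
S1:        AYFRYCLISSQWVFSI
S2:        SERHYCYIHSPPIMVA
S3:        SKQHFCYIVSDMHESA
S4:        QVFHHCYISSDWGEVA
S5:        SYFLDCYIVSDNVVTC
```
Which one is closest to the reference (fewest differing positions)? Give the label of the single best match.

Hamming distances to reference — S1: 6; S2: 8; S3: 6; S4: 5; S5: 7.
Smallest is S4 with 5 mismatches.

S4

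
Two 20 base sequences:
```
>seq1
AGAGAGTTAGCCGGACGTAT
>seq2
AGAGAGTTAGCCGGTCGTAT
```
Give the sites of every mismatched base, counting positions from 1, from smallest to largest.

15

Differences at site 15 (A→T).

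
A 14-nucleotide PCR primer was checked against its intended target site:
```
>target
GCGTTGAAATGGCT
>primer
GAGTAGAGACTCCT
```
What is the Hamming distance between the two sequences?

The sequences differ at positions 2, 5, 8, 10, 11, 12 (1-based) — 6 in total.

6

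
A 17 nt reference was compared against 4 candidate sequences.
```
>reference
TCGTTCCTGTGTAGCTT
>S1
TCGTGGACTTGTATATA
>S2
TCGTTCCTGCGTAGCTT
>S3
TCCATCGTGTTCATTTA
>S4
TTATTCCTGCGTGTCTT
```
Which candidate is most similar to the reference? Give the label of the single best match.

S1 differs at 8 positions; S2 differs at 1 position; S3 differs at 8 positions; S4 differs at 5 positions. The closest is S2.

S2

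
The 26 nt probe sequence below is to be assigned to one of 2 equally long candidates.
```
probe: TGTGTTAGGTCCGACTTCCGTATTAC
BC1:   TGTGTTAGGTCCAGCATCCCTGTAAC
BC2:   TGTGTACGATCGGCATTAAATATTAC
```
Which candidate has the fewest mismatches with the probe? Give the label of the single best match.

BC1

BC1 differs at 6 bases; BC2 differs at 9 bases. The closest is BC1.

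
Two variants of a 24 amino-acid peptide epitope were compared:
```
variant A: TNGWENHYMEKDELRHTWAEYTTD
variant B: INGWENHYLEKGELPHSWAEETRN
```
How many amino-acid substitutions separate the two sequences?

8

Comparing position by position, 8 positions differ: 1 (T/I), 9 (M/L), 12 (D/G), 15 (R/P), 17 (T/S), 21 (Y/E), 23 (T/R), 24 (D/N).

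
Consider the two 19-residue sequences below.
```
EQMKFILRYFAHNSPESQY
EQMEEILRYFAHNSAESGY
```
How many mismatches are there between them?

4

Comparing position by position, 4 positions differ: 4 (K/E), 5 (F/E), 15 (P/A), 18 (Q/G).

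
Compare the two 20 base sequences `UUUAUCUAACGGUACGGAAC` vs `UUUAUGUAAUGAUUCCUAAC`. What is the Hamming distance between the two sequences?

Comparing position by position, 6 sites differ: 6 (C/G), 10 (C/U), 12 (G/A), 14 (A/U), 16 (G/C), 17 (G/U).

6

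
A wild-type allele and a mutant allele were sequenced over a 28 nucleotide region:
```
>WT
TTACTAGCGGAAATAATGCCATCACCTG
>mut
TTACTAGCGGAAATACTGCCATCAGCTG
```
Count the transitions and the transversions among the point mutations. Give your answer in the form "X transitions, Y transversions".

0 transitions, 2 transversions

Transitions (purine↔purine or pyrimidine↔pyrimidine): none.
Transversions (purine↔pyrimidine): 16 A→C, 25 C→G.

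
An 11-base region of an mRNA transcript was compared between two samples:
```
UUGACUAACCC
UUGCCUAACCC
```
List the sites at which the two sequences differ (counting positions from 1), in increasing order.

Differences at site 4 (A→C).

4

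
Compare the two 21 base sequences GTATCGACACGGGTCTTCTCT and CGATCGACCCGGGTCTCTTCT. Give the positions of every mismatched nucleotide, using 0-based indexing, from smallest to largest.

Scanning 0-based: 0: G/C; 1: T/G; 8: A/C; 16: T/C; 17: C/T.

0, 1, 8, 16, 17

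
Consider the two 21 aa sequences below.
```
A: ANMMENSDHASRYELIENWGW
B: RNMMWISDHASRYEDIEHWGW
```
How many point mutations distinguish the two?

5

Mismatches (1-based): position 1: A→R; position 5: E→W; position 6: N→I; position 15: L→D; position 18: N→H.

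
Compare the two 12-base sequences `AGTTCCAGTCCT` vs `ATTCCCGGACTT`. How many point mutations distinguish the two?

5

Comparing position by position, 5 positions differ: 2 (G/T), 4 (T/C), 7 (A/G), 9 (T/A), 11 (C/T).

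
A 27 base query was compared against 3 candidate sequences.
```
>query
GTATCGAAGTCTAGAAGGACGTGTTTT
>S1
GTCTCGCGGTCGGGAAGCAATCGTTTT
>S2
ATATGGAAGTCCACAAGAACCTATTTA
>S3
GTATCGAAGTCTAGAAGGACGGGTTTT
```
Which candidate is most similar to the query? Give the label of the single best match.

S3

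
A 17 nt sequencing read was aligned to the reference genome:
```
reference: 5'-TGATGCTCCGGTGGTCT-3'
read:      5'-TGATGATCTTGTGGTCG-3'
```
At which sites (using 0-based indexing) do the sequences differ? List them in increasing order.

5, 8, 9, 16

Scanning 0-based: 5: C/A; 8: C/T; 9: G/T; 16: T/G.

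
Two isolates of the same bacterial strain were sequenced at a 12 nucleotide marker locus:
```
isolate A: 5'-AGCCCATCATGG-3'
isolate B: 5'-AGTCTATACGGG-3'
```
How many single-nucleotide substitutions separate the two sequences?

Mismatches (1-based): position 3: C→T; position 5: C→T; position 8: C→A; position 9: A→C; position 10: T→G.

5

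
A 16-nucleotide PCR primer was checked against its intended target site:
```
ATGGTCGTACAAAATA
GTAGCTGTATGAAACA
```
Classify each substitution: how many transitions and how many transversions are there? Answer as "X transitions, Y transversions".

7 transitions, 0 transversions

Mismatches (1-based):
position 1: A→G (purine→purine, transition)
position 3: G→A (purine→purine, transition)
position 5: T→C (pyrimidine→pyrimidine, transition)
position 6: C→T (pyrimidine→pyrimidine, transition)
position 10: C→T (pyrimidine→pyrimidine, transition)
position 11: A→G (purine→purine, transition)
position 15: T→C (pyrimidine→pyrimidine, transition)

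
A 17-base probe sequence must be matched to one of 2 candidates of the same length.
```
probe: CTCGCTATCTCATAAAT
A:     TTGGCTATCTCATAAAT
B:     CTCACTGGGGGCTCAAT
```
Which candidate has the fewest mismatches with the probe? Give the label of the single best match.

A

Hamming distances to probe — A: 2; B: 8.
Smallest is A with 2 mismatches.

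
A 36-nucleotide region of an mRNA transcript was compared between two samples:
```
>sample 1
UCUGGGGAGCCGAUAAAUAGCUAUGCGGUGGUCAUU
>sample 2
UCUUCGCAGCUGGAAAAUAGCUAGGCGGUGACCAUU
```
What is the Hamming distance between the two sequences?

9

The sequences differ at positions 4, 5, 7, 11, 13, 14, 24, 31, 32 (1-based) — 9 in total.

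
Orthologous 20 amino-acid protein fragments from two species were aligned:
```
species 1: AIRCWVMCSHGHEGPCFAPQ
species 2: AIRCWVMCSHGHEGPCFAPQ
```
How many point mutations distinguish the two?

No positions differ; the sequences are identical.

0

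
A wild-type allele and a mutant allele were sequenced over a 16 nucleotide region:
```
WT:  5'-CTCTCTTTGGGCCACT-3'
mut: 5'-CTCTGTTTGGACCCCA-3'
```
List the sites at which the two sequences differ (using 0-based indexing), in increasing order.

4, 10, 13, 15

Scanning 0-based: 4: C/G; 10: G/A; 13: A/C; 15: T/A.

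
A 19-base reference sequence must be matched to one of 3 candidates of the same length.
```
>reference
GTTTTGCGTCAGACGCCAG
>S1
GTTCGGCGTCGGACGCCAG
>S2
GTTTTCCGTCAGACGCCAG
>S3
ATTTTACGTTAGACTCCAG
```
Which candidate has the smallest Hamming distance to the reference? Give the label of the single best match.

S2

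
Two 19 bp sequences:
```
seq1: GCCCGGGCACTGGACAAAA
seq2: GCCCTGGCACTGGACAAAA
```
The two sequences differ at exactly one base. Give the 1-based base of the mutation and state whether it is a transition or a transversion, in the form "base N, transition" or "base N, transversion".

Base 5 changes G→T. G is a purine and T is a pyrimidine, so this is a transversion.

base 5, transversion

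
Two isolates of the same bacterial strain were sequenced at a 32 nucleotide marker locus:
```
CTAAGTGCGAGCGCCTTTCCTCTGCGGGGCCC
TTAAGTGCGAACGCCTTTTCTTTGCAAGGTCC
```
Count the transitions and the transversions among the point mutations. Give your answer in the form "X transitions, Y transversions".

7 transitions, 0 transversions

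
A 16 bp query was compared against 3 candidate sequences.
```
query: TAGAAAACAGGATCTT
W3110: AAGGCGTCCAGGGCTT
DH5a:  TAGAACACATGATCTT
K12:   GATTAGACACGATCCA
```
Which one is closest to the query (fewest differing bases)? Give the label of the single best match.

Hamming distances to query — W3110: 9; DH5a: 2; K12: 7.
Smallest is DH5a with 2 mismatches.

DH5a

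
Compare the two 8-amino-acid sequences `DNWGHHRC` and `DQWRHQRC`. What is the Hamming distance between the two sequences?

3

The sequences differ at positions 2, 4, 6 (1-based) — 3 in total.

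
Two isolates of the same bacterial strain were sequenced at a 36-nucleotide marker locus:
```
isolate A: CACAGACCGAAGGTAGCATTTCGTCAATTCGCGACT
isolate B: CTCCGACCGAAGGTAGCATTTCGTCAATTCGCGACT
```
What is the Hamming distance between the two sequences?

Comparing position by position, 2 sites differ: 2 (A/T), 4 (A/C).

2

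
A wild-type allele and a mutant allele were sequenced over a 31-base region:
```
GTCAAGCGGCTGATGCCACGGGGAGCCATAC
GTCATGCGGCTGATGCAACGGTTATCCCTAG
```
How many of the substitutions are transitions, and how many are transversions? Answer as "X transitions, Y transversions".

0 transitions, 7 transversions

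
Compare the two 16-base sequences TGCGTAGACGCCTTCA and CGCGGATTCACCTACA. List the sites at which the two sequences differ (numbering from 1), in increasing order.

1, 5, 7, 8, 10, 14

Scanning 1-based: 1: T/C; 5: T/G; 7: G/T; 8: A/T; 10: G/A; 14: T/A.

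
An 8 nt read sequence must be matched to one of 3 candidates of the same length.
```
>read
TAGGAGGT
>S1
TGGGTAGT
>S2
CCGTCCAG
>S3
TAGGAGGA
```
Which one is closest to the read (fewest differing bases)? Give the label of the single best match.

S3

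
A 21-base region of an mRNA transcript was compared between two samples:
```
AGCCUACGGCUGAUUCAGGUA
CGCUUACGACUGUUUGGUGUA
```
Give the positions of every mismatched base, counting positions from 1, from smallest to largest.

Differences at position 1 (A→C), position 4 (C→U), position 9 (G→A), position 13 (A→U), position 16 (C→G), position 17 (A→G), position 18 (G→U).

1, 4, 9, 13, 16, 17, 18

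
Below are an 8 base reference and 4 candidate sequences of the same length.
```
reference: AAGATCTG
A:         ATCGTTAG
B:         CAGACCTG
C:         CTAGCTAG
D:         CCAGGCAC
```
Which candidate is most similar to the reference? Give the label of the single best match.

B

A differs at 5 sites; B differs at 2 sites; C differs at 7 sites; D differs at 7 sites. The closest is B.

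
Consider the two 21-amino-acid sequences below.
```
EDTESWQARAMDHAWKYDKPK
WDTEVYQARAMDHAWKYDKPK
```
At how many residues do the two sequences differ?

Comparing position by position, 3 residues differ: 1 (E/W), 5 (S/V), 6 (W/Y).

3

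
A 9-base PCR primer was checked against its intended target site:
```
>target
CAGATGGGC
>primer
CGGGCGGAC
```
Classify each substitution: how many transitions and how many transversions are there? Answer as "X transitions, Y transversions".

Transitions (purine↔purine or pyrimidine↔pyrimidine): 2 A→G, 4 A→G, 5 T→C, 8 G→A.
Transversions (purine↔pyrimidine): none.

4 transitions, 0 transversions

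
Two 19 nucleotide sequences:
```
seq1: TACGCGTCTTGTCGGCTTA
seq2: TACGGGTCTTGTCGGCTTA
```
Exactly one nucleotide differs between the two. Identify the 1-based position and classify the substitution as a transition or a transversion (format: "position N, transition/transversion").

position 5, transversion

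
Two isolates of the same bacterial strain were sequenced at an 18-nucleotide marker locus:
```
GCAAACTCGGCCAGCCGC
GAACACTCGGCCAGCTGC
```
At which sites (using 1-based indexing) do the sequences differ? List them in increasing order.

2, 4, 16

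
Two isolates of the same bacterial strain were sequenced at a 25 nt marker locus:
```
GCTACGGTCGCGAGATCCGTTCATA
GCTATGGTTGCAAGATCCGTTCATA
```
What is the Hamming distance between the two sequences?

3

Mismatches (1-based): position 5: C→T; position 9: C→T; position 12: G→A.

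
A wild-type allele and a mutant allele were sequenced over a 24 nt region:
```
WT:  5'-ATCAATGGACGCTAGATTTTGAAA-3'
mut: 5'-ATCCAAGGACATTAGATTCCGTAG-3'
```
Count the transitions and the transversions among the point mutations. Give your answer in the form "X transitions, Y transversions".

Mismatches (1-based):
site 4: A→C (purine→pyrimidine, transversion)
site 6: T→A (pyrimidine→purine, transversion)
site 11: G→A (purine→purine, transition)
site 12: C→T (pyrimidine→pyrimidine, transition)
site 19: T→C (pyrimidine→pyrimidine, transition)
site 20: T→C (pyrimidine→pyrimidine, transition)
site 22: A→T (purine→pyrimidine, transversion)
site 24: A→G (purine→purine, transition)

5 transitions, 3 transversions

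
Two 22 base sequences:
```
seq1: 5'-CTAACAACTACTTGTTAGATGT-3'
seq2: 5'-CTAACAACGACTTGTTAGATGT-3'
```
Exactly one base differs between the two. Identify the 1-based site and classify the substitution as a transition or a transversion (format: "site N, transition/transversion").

Site 9 changes T→G. T is a pyrimidine and G is a purine, so this is a transversion.

site 9, transversion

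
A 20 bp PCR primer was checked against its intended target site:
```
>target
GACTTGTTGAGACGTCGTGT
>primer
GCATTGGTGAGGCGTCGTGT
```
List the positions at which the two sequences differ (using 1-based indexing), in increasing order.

2, 3, 7, 12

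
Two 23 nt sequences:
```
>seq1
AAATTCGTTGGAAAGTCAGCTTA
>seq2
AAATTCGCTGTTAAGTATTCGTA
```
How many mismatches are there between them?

7

Comparing position by position, 7 positions differ: 8 (T/C), 11 (G/T), 12 (A/T), 17 (C/A), 18 (A/T), 19 (G/T), 21 (T/G).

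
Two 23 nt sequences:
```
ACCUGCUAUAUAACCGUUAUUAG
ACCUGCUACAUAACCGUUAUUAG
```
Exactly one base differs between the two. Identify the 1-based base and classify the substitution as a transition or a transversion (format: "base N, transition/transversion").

The sequences differ only at base 9: U→C (pyrimidine→pyrimidine), a transition.

base 9, transition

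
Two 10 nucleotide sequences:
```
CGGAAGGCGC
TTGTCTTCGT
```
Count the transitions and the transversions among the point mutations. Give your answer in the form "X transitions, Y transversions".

Mismatches (1-based):
position 1: C→T (pyrimidine→pyrimidine, transition)
position 2: G→T (purine→pyrimidine, transversion)
position 4: A→T (purine→pyrimidine, transversion)
position 5: A→C (purine→pyrimidine, transversion)
position 6: G→T (purine→pyrimidine, transversion)
position 7: G→T (purine→pyrimidine, transversion)
position 10: C→T (pyrimidine→pyrimidine, transition)

2 transitions, 5 transversions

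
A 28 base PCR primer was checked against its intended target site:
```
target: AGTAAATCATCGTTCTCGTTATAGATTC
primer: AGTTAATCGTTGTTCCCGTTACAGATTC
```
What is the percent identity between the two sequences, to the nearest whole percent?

82%

5 positions differ (4, 9, 11, 16, 22), so 23 of 28 match: 23/28 = 82.14%.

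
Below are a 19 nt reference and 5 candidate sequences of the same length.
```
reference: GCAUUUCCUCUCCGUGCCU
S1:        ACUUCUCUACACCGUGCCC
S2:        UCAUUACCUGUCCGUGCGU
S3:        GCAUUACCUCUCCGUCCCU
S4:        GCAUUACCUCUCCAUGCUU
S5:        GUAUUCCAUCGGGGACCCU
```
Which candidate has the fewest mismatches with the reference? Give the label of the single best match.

S3

Hamming distances to reference — S1: 7; S2: 4; S3: 2; S4: 3; S5: 8.
Smallest is S3 with 2 mismatches.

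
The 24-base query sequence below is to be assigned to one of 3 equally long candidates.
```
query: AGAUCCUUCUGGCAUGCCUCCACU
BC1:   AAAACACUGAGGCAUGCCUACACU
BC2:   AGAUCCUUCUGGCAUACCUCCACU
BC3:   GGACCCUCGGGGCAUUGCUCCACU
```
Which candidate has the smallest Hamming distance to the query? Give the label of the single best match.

Hamming distances to query — BC1: 7; BC2: 1; BC3: 7.
Smallest is BC2 with 1 mismatch.

BC2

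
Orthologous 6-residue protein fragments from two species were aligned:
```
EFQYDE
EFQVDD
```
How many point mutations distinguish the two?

2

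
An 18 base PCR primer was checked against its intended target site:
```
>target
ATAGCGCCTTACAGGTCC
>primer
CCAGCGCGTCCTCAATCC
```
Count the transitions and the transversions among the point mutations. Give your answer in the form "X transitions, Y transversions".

Transitions (purine↔purine or pyrimidine↔pyrimidine): 2 T→C, 10 T→C, 12 C→T, 14 G→A, 15 G→A.
Transversions (purine↔pyrimidine): 1 A→C, 8 C→G, 11 A→C, 13 A→C.

5 transitions, 4 transversions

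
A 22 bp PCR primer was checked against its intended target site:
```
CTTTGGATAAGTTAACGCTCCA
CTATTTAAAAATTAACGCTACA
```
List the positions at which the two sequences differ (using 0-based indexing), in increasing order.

Scanning 0-based: 2: T/A; 4: G/T; 5: G/T; 7: T/A; 10: G/A; 19: C/A.

2, 4, 5, 7, 10, 19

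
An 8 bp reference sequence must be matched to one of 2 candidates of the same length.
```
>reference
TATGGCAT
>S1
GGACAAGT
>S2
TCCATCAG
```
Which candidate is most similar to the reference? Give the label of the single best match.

S1 differs at 7 positions; S2 differs at 5 positions. The closest is S2.

S2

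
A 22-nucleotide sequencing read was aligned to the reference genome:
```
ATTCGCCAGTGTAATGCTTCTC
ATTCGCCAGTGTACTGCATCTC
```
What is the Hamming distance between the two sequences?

2

Comparing position by position, 2 bases differ: 14 (A/C), 18 (T/A).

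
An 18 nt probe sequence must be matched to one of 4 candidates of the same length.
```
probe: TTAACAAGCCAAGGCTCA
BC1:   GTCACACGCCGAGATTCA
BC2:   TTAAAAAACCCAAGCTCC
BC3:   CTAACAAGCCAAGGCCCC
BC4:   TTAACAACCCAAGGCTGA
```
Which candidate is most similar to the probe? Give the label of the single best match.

BC4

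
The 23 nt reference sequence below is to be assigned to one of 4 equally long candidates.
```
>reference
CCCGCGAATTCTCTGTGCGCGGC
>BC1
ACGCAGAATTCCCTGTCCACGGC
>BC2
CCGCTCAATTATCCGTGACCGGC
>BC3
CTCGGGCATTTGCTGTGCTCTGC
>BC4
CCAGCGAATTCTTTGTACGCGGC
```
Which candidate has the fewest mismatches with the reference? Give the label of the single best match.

BC4

Hamming distances to reference — BC1: 7; BC2: 8; BC3: 7; BC4: 3.
Smallest is BC4 with 3 mismatches.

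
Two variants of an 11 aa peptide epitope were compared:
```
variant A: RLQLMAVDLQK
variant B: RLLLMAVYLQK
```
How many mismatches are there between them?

2

Comparing position by position, 2 positions differ: 3 (Q/L), 8 (D/Y).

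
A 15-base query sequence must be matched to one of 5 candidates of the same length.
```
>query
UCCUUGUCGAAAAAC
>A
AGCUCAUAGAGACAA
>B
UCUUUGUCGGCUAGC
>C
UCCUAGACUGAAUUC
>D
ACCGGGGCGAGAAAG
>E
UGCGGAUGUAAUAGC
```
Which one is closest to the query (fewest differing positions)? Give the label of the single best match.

Hamming distances to query — A: 8; B: 5; C: 6; D: 6; E: 8.
Smallest is B with 5 mismatches.

B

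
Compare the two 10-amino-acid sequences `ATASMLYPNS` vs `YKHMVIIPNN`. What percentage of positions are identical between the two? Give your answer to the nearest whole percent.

20%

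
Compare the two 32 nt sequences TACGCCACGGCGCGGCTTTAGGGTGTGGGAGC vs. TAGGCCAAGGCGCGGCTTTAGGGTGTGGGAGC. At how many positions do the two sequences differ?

2

Mismatches (1-based): position 3: C→G; position 8: C→A.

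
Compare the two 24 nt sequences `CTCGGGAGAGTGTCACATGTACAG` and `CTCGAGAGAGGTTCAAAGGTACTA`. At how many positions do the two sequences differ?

Comparing position by position, 7 positions differ: 5 (G/A), 11 (T/G), 12 (G/T), 16 (C/A), 18 (T/G), 23 (A/T), 24 (G/A).

7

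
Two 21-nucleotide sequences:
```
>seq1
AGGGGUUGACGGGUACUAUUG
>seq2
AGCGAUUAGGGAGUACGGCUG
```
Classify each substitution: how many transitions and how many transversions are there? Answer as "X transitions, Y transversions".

6 transitions, 3 transversions

Transitions (purine↔purine or pyrimidine↔pyrimidine): 5 G→A, 8 G→A, 9 A→G, 12 G→A, 18 A→G, 19 U→C.
Transversions (purine↔pyrimidine): 3 G→C, 10 C→G, 17 U→G.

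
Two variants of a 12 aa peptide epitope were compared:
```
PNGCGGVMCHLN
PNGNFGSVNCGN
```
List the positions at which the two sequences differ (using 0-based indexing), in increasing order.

Differences at position 3 (C→N), position 4 (G→F), position 6 (V→S), position 7 (M→V), position 8 (C→N), position 9 (H→C), position 10 (L→G).

3, 4, 6, 7, 8, 9, 10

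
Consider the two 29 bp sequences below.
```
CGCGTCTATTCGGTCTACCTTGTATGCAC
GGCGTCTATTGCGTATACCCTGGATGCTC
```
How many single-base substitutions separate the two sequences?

7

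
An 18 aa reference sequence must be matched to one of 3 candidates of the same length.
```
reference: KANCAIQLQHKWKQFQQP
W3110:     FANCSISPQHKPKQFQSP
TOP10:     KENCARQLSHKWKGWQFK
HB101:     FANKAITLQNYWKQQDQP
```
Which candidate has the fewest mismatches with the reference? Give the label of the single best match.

Hamming distances to reference — W3110: 6; TOP10: 7; HB101: 7.
Smallest is W3110 with 6 mismatches.

W3110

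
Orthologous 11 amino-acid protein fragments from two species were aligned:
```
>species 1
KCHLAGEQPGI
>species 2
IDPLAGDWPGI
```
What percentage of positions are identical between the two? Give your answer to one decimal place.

54.5%

Mismatches at positions 1, 2, 3, 7, 8 (1-based): 5 of 11.
Identical positions: 6/11 = 54.55% → 54.5%.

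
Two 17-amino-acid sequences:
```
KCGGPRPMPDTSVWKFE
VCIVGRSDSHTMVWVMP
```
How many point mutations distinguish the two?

12

The sequences differ at residues 1, 3, 4, 5, 7, 8, 9, 10, 12, 15, 16, 17 (1-based) — 12 in total.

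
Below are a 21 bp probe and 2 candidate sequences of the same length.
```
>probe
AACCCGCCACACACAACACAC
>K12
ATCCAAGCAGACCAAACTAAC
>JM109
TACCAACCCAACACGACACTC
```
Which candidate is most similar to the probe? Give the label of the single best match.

Hamming distances to probe — K12: 9; JM109: 7.
Smallest is JM109 with 7 mismatches.

JM109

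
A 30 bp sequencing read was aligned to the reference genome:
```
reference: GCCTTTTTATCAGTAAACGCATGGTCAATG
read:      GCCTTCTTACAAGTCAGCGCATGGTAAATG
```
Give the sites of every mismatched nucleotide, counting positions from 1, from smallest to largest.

6, 10, 11, 15, 17, 26

Differences at site 6 (T→C), site 10 (T→C), site 11 (C→A), site 15 (A→C), site 17 (A→G), site 26 (C→A).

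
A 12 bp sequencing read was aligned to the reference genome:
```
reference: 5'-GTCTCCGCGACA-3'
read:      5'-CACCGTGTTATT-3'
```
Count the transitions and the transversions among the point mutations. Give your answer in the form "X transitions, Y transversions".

4 transitions, 5 transversions

Mismatches (1-based):
position 1: G→C (purine→pyrimidine, transversion)
position 2: T→A (pyrimidine→purine, transversion)
position 4: T→C (pyrimidine→pyrimidine, transition)
position 5: C→G (pyrimidine→purine, transversion)
position 6: C→T (pyrimidine→pyrimidine, transition)
position 8: C→T (pyrimidine→pyrimidine, transition)
position 9: G→T (purine→pyrimidine, transversion)
position 11: C→T (pyrimidine→pyrimidine, transition)
position 12: A→T (purine→pyrimidine, transversion)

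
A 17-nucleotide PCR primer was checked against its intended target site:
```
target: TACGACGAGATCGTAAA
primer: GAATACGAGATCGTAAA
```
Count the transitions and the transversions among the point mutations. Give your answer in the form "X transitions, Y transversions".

0 transitions, 3 transversions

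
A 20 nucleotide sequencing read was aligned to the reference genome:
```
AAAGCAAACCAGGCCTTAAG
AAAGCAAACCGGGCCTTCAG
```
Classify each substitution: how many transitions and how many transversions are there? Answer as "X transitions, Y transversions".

1 transition, 1 transversion

Transitions (purine↔purine or pyrimidine↔pyrimidine): 11 A→G.
Transversions (purine↔pyrimidine): 18 A→C.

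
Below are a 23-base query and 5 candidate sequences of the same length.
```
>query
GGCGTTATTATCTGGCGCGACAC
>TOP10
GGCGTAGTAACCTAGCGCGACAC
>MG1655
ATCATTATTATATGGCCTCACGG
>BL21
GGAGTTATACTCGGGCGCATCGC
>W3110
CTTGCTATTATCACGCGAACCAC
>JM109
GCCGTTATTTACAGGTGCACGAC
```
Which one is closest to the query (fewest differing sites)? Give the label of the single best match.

TOP10 differs at 5 sites; MG1655 differs at 9 sites; BL21 differs at 7 sites; W3110 differs at 9 sites; JM109 differs at 8 sites. The closest is TOP10.

TOP10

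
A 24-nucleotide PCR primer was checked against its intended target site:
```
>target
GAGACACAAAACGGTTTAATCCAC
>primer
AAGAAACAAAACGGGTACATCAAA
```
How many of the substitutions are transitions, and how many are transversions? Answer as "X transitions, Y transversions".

1 transition, 6 transversions

Transitions (purine↔purine or pyrimidine↔pyrimidine): 1 G→A.
Transversions (purine↔pyrimidine): 5 C→A, 15 T→G, 17 T→A, 18 A→C, 22 C→A, 24 C→A.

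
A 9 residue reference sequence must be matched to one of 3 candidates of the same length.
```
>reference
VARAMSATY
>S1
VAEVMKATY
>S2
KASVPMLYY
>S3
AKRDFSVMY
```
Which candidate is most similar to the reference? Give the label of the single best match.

S1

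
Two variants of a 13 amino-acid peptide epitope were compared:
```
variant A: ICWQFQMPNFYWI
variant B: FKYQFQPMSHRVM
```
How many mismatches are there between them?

10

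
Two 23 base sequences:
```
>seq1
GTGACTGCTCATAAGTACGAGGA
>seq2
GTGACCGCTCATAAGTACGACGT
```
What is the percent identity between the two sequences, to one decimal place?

87.0%

3 positions differ (6, 21, 23), so 20 of 23 match: 20/23 = 86.96%.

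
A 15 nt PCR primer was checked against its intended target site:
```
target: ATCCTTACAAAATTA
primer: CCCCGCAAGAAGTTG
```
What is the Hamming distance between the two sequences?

8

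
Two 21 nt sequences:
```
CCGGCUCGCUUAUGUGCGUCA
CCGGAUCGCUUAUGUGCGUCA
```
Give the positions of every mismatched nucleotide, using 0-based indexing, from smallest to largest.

4

Differences at position 4 (C→A).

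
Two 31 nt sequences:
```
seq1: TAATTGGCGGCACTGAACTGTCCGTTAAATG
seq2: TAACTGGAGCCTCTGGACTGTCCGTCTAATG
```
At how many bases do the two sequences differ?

7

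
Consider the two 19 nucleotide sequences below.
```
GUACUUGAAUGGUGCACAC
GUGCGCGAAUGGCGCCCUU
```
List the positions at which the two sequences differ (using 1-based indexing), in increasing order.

Differences at position 3 (A→G), position 5 (U→G), position 6 (U→C), position 13 (U→C), position 16 (A→C), position 18 (A→U), position 19 (C→U).

3, 5, 6, 13, 16, 18, 19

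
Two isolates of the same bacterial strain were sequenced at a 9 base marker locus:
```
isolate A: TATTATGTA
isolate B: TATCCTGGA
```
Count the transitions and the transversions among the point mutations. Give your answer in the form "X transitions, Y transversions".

Mismatches (1-based):
site 4: T→C (pyrimidine→pyrimidine, transition)
site 5: A→C (purine→pyrimidine, transversion)
site 8: T→G (pyrimidine→purine, transversion)

1 transition, 2 transversions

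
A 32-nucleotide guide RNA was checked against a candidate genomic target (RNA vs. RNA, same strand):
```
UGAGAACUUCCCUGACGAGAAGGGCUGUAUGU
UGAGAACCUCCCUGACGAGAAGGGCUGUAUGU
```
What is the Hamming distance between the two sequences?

Comparing position by position, 1 base differs: 8 (U/C).

1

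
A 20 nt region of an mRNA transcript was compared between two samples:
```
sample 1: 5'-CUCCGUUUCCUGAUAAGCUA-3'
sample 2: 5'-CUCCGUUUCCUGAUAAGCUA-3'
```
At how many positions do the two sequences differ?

0

The two sequences are identical at every position.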